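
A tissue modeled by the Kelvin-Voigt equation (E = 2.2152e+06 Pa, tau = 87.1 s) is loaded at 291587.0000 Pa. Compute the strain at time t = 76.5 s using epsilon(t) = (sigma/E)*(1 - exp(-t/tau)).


epsilon(t) = (sigma/E) * (1 - exp(-t/tau))
sigma/E = 291587.0000 / 2.2152e+06 = 0.1316
exp(-t/tau) = exp(-76.5 / 87.1) = 0.4155
epsilon = 0.1316 * (1 - 0.4155)
epsilon = 0.0769


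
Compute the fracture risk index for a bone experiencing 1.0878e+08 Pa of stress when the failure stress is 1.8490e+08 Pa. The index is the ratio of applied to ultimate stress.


FRI = applied / ultimate
FRI = 1.0878e+08 / 1.8490e+08
FRI = 0.5883


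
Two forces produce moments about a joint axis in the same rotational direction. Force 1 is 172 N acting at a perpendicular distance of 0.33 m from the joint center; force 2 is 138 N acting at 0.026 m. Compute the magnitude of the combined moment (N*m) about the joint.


M = F1 * d1 + F2 * d2
M = 172 * 0.33 + 138 * 0.026
M = 56.7600 + 3.5880
M = 60.3480


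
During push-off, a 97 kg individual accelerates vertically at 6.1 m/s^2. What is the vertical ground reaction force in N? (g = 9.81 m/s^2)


GRF = m * (g + a)
GRF = 97 * (9.81 + 6.1)
GRF = 97 * 15.9100
GRF = 1543.2700


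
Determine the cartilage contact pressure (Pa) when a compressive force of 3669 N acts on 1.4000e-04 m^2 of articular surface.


P = F / A
P = 3669 / 1.4000e-04
P = 2.6207e+07


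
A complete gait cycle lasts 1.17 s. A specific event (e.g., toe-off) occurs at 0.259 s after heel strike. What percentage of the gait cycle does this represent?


pct = (event_time / cycle_time) * 100
pct = (0.259 / 1.17) * 100
ratio = 0.2214
pct = 22.1368


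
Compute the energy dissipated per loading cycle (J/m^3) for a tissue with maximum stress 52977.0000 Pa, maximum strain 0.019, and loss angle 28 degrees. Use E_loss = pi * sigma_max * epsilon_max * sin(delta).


E_loss = pi * sigma_max * epsilon_max * sin(delta)
delta = 28 deg = 0.4887 rad
sin(delta) = 0.4695
E_loss = pi * 52977.0000 * 0.019 * 0.4695
E_loss = 1484.5681


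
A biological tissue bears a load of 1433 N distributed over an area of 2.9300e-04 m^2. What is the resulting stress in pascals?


stress = F / A
stress = 1433 / 2.9300e-04
stress = 4.8908e+06


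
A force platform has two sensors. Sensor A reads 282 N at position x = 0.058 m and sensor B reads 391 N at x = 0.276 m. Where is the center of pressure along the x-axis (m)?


COP_x = (F1*x1 + F2*x2) / (F1 + F2)
COP_x = (282*0.058 + 391*0.276) / (282 + 391)
Numerator = 124.2720
Denominator = 673
COP_x = 0.1847


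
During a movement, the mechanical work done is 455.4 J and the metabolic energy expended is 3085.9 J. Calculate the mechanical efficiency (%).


eta = (W_mech / E_meta) * 100
eta = (455.4 / 3085.9) * 100
ratio = 0.1476
eta = 14.7574


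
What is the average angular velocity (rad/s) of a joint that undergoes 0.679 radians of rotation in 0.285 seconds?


omega = delta_theta / delta_t
omega = 0.679 / 0.285
omega = 2.3825


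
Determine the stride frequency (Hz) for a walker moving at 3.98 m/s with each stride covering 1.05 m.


f = v / stride_length
f = 3.98 / 1.05
f = 3.7905


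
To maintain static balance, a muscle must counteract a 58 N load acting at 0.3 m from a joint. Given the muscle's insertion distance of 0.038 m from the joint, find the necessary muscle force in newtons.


F_muscle = W * d_load / d_muscle
F_muscle = 58 * 0.3 / 0.038
Numerator = 17.4000
F_muscle = 457.8947


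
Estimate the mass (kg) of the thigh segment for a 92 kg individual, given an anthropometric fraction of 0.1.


m_segment = body_mass * fraction
m_segment = 92 * 0.1
m_segment = 9.2000


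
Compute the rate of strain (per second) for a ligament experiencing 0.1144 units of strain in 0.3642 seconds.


strain_rate = delta_strain / delta_t
strain_rate = 0.1144 / 0.3642
strain_rate = 0.3141


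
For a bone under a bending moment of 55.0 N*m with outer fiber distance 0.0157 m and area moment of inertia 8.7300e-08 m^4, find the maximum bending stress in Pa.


sigma = M * c / I
sigma = 55.0 * 0.0157 / 8.7300e-08
M * c = 0.8635
sigma = 9.8912e+06


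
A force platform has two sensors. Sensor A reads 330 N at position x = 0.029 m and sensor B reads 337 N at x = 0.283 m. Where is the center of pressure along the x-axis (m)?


COP_x = (F1*x1 + F2*x2) / (F1 + F2)
COP_x = (330*0.029 + 337*0.283) / (330 + 337)
Numerator = 104.9410
Denominator = 667
COP_x = 0.1573


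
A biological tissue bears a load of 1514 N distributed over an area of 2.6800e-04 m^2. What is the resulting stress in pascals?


stress = F / A
stress = 1514 / 2.6800e-04
stress = 5.6493e+06


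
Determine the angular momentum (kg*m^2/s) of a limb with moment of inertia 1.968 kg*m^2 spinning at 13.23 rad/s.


L = I * omega
L = 1.968 * 13.23
L = 26.0366


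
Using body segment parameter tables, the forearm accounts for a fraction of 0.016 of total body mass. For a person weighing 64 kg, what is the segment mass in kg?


m_segment = body_mass * fraction
m_segment = 64 * 0.016
m_segment = 1.0240


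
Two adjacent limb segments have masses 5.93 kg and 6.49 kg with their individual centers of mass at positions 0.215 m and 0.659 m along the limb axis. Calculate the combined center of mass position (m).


COM = (m1*x1 + m2*x2) / (m1 + m2)
COM = (5.93*0.215 + 6.49*0.659) / (5.93 + 6.49)
Numerator = 5.5519
Denominator = 12.4200
COM = 0.4470


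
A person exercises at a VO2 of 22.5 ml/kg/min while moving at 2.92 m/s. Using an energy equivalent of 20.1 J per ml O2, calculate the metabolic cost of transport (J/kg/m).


Power per kg = VO2 * 20.1 / 60
Power per kg = 22.5 * 20.1 / 60 = 7.5375 W/kg
Cost = power_per_kg / speed
Cost = 7.5375 / 2.92
Cost = 2.5813


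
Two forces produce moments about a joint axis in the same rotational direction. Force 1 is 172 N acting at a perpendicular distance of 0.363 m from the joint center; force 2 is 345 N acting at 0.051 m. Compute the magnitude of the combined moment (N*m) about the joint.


M = F1 * d1 + F2 * d2
M = 172 * 0.363 + 345 * 0.051
M = 62.4360 + 17.5950
M = 80.0310


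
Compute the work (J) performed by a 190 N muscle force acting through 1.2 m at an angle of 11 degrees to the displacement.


W = F * d * cos(theta)
theta = 11 deg = 0.1920 rad
cos(theta) = 0.9816
W = 190 * 1.2 * 0.9816
W = 223.8110


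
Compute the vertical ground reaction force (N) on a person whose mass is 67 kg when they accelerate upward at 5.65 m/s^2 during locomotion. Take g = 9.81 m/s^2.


GRF = m * (g + a)
GRF = 67 * (9.81 + 5.65)
GRF = 67 * 15.4600
GRF = 1035.8200


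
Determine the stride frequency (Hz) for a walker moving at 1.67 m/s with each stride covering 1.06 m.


f = v / stride_length
f = 1.67 / 1.06
f = 1.5755


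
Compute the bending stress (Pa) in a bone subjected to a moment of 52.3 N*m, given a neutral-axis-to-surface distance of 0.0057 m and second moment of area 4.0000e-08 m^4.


sigma = M * c / I
sigma = 52.3 * 0.0057 / 4.0000e-08
M * c = 0.2981
sigma = 7.4527e+06


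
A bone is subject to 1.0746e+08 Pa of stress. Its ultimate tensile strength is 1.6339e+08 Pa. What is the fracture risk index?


FRI = applied / ultimate
FRI = 1.0746e+08 / 1.6339e+08
FRI = 0.6577


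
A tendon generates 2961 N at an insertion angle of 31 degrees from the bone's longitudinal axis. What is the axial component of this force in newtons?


F_eff = F_tendon * cos(theta)
theta = 31 deg = 0.5411 rad
cos(theta) = 0.8572
F_eff = 2961 * 0.8572
F_eff = 2538.0724


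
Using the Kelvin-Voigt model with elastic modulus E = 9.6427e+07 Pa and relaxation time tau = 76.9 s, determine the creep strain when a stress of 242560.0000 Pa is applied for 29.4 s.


epsilon(t) = (sigma/E) * (1 - exp(-t/tau))
sigma/E = 242560.0000 / 9.6427e+07 = 0.0025
exp(-t/tau) = exp(-29.4 / 76.9) = 0.6823
epsilon = 0.0025 * (1 - 0.6823)
epsilon = 7.9922e-04


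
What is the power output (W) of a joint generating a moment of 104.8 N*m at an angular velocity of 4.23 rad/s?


P = M * omega
P = 104.8 * 4.23
P = 443.3040


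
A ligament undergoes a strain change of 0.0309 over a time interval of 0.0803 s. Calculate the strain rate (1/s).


strain_rate = delta_strain / delta_t
strain_rate = 0.0309 / 0.0803
strain_rate = 0.3848


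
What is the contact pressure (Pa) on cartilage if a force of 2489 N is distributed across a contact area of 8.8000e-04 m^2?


P = F / A
P = 2489 / 8.8000e-04
P = 2.8284e+06


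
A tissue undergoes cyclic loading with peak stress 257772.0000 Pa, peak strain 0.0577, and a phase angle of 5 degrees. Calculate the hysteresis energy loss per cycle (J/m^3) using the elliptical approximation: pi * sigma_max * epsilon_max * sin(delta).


E_loss = pi * sigma_max * epsilon_max * sin(delta)
delta = 5 deg = 0.0873 rad
sin(delta) = 0.0872
E_loss = pi * 257772.0000 * 0.0577 * 0.0872
E_loss = 4072.4657


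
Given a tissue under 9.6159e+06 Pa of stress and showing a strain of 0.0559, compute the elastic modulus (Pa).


E = stress / strain
E = 9.6159e+06 / 0.0559
E = 1.7202e+08


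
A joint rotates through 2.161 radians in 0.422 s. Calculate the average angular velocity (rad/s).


omega = delta_theta / delta_t
omega = 2.161 / 0.422
omega = 5.1209


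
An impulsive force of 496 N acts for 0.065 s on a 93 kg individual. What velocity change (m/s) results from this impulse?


J = F * dt = 496 * 0.065 = 32.2400 N*s
delta_v = J / m
delta_v = 32.2400 / 93
delta_v = 0.3467


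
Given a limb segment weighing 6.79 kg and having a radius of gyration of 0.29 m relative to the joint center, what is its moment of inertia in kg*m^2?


I = m * k^2
I = 6.79 * 0.29^2
k^2 = 0.0841
I = 0.5710


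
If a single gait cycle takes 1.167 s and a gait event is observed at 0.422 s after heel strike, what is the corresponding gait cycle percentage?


pct = (event_time / cycle_time) * 100
pct = (0.422 / 1.167) * 100
ratio = 0.3616
pct = 36.1611


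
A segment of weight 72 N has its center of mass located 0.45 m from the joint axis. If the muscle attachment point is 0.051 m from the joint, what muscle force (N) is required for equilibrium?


F_muscle = W * d_load / d_muscle
F_muscle = 72 * 0.45 / 0.051
Numerator = 32.4000
F_muscle = 635.2941


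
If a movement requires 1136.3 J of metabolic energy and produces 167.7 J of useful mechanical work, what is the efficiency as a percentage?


eta = (W_mech / E_meta) * 100
eta = (167.7 / 1136.3) * 100
ratio = 0.1476
eta = 14.7584


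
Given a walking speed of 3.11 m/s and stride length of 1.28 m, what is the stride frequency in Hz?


f = v / stride_length
f = 3.11 / 1.28
f = 2.4297


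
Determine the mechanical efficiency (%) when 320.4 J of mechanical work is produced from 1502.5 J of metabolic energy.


eta = (W_mech / E_meta) * 100
eta = (320.4 / 1502.5) * 100
ratio = 0.2132
eta = 21.3245


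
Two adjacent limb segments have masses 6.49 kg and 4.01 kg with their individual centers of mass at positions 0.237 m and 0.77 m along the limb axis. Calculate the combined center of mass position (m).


COM = (m1*x1 + m2*x2) / (m1 + m2)
COM = (6.49*0.237 + 4.01*0.77) / (6.49 + 4.01)
Numerator = 4.6258
Denominator = 10.5000
COM = 0.4406


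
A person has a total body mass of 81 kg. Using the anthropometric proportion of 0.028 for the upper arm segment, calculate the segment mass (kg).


m_segment = body_mass * fraction
m_segment = 81 * 0.028
m_segment = 2.2680


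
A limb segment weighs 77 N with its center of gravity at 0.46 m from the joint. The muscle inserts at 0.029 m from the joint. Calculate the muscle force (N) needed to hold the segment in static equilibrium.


F_muscle = W * d_load / d_muscle
F_muscle = 77 * 0.46 / 0.029
Numerator = 35.4200
F_muscle = 1221.3793


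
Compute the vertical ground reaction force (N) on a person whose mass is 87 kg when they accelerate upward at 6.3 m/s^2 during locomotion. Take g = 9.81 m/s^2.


GRF = m * (g + a)
GRF = 87 * (9.81 + 6.3)
GRF = 87 * 16.1100
GRF = 1401.5700


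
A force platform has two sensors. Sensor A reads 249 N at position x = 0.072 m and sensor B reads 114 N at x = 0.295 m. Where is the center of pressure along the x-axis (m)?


COP_x = (F1*x1 + F2*x2) / (F1 + F2)
COP_x = (249*0.072 + 114*0.295) / (249 + 114)
Numerator = 51.5580
Denominator = 363
COP_x = 0.1420


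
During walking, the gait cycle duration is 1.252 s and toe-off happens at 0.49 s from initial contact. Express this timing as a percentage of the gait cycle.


pct = (event_time / cycle_time) * 100
pct = (0.49 / 1.252) * 100
ratio = 0.3914
pct = 39.1374


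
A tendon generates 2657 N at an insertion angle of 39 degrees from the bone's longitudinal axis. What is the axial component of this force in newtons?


F_eff = F_tendon * cos(theta)
theta = 39 deg = 0.6807 rad
cos(theta) = 0.7771
F_eff = 2657 * 0.7771
F_eff = 2064.8768


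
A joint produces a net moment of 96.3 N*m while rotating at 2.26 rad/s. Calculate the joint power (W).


P = M * omega
P = 96.3 * 2.26
P = 217.6380


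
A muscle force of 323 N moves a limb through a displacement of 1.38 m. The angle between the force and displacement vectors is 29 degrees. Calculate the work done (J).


W = F * d * cos(theta)
theta = 29 deg = 0.5061 rad
cos(theta) = 0.8746
W = 323 * 1.38 * 0.8746
W = 389.8530


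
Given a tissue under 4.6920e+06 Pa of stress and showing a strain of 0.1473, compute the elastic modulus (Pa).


E = stress / strain
E = 4.6920e+06 / 0.1473
E = 3.1853e+07


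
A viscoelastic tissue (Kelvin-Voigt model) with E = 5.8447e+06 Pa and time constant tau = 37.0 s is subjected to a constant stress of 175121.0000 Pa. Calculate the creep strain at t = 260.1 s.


epsilon(t) = (sigma/E) * (1 - exp(-t/tau))
sigma/E = 175121.0000 / 5.8447e+06 = 0.0300
exp(-t/tau) = exp(-260.1 / 37.0) = 8.8517e-04
epsilon = 0.0300 * (1 - 8.8517e-04)
epsilon = 0.0299


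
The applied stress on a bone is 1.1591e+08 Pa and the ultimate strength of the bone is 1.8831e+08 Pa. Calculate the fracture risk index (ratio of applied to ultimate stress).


FRI = applied / ultimate
FRI = 1.1591e+08 / 1.8831e+08
FRI = 0.6155


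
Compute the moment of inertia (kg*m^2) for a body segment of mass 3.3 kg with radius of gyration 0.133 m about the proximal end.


I = m * k^2
I = 3.3 * 0.133^2
k^2 = 0.0177
I = 0.0584


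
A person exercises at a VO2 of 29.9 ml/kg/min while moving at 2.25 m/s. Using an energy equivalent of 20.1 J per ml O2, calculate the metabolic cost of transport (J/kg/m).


Power per kg = VO2 * 20.1 / 60
Power per kg = 29.9 * 20.1 / 60 = 10.0165 W/kg
Cost = power_per_kg / speed
Cost = 10.0165 / 2.25
Cost = 4.4518


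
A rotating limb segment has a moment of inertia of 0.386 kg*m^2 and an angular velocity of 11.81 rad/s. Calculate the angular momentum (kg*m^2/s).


L = I * omega
L = 0.386 * 11.81
L = 4.5587


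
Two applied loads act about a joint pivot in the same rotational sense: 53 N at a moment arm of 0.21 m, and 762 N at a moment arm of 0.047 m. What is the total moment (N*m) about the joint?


M = F1 * d1 + F2 * d2
M = 53 * 0.21 + 762 * 0.047
M = 11.1300 + 35.8140
M = 46.9440


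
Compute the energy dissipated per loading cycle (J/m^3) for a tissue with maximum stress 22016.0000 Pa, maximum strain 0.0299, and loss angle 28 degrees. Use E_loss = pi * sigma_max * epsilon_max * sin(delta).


E_loss = pi * sigma_max * epsilon_max * sin(delta)
delta = 28 deg = 0.4887 rad
sin(delta) = 0.4695
E_loss = pi * 22016.0000 * 0.0299 * 0.4695
E_loss = 970.8872


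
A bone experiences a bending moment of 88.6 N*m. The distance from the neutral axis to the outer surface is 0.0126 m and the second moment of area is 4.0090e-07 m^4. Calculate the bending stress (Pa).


sigma = M * c / I
sigma = 88.6 * 0.0126 / 4.0090e-07
M * c = 1.1164
sigma = 2.7846e+06


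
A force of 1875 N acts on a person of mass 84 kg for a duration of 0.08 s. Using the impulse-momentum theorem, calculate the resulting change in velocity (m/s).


J = F * dt = 1875 * 0.08 = 150.0000 N*s
delta_v = J / m
delta_v = 150.0000 / 84
delta_v = 1.7857


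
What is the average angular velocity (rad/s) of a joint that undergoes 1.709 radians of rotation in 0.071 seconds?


omega = delta_theta / delta_t
omega = 1.709 / 0.071
omega = 24.0704


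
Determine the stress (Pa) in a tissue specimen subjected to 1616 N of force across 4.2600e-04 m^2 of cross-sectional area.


stress = F / A
stress = 1616 / 4.2600e-04
stress = 3.7934e+06


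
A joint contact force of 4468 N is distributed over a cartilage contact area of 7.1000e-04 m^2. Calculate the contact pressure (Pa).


P = F / A
P = 4468 / 7.1000e-04
P = 6.2930e+06


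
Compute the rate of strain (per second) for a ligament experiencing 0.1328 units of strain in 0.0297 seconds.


strain_rate = delta_strain / delta_t
strain_rate = 0.1328 / 0.0297
strain_rate = 4.4714


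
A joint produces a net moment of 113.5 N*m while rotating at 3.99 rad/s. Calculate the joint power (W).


P = M * omega
P = 113.5 * 3.99
P = 452.8650


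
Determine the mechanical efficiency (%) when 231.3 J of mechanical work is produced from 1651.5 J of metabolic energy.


eta = (W_mech / E_meta) * 100
eta = (231.3 / 1651.5) * 100
ratio = 0.1401
eta = 14.0054


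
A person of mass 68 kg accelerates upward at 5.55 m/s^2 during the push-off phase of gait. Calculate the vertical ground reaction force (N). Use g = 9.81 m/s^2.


GRF = m * (g + a)
GRF = 68 * (9.81 + 5.55)
GRF = 68 * 15.3600
GRF = 1044.4800


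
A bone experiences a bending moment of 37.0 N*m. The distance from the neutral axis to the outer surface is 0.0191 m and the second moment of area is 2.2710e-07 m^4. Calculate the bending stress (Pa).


sigma = M * c / I
sigma = 37.0 * 0.0191 / 2.2710e-07
M * c = 0.7067
sigma = 3.1118e+06


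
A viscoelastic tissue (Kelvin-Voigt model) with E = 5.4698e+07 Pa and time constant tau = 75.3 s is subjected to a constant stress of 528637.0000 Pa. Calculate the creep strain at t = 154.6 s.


epsilon(t) = (sigma/E) * (1 - exp(-t/tau))
sigma/E = 528637.0000 / 5.4698e+07 = 0.0097
exp(-t/tau) = exp(-154.6 / 75.3) = 0.1283
epsilon = 0.0097 * (1 - 0.1283)
epsilon = 0.0084


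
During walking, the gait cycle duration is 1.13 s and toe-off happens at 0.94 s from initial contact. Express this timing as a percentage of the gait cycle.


pct = (event_time / cycle_time) * 100
pct = (0.94 / 1.13) * 100
ratio = 0.8319
pct = 83.1858


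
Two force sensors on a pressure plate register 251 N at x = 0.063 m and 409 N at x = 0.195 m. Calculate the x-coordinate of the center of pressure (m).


COP_x = (F1*x1 + F2*x2) / (F1 + F2)
COP_x = (251*0.063 + 409*0.195) / (251 + 409)
Numerator = 95.5680
Denominator = 660
COP_x = 0.1448


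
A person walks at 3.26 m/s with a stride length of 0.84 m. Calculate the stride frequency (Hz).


f = v / stride_length
f = 3.26 / 0.84
f = 3.8810


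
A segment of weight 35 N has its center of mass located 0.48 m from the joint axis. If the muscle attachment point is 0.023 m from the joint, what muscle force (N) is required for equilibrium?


F_muscle = W * d_load / d_muscle
F_muscle = 35 * 0.48 / 0.023
Numerator = 16.8000
F_muscle = 730.4348


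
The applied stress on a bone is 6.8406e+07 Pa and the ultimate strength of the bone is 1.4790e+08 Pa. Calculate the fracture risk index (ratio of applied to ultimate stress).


FRI = applied / ultimate
FRI = 6.8406e+07 / 1.4790e+08
FRI = 0.4625


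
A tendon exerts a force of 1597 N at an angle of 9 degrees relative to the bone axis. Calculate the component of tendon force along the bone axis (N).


F_eff = F_tendon * cos(theta)
theta = 9 deg = 0.1571 rad
cos(theta) = 0.9877
F_eff = 1597 * 0.9877
F_eff = 1577.3383


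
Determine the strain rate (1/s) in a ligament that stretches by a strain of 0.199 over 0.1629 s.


strain_rate = delta_strain / delta_t
strain_rate = 0.199 / 0.1629
strain_rate = 1.2216


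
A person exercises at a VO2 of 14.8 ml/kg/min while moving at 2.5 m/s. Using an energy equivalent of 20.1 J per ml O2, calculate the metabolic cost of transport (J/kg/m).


Power per kg = VO2 * 20.1 / 60
Power per kg = 14.8 * 20.1 / 60 = 4.9580 W/kg
Cost = power_per_kg / speed
Cost = 4.9580 / 2.5
Cost = 1.9832


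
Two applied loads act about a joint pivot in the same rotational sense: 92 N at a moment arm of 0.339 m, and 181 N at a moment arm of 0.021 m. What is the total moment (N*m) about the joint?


M = F1 * d1 + F2 * d2
M = 92 * 0.339 + 181 * 0.021
M = 31.1880 + 3.8010
M = 34.9890


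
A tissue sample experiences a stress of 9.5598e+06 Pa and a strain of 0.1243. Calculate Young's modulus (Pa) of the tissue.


E = stress / strain
E = 9.5598e+06 / 0.1243
E = 7.6909e+07


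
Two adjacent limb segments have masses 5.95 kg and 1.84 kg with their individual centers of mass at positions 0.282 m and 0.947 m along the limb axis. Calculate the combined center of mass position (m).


COM = (m1*x1 + m2*x2) / (m1 + m2)
COM = (5.95*0.282 + 1.84*0.947) / (5.95 + 1.84)
Numerator = 3.4204
Denominator = 7.7900
COM = 0.4391


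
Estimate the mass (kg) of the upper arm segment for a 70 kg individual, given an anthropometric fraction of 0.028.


m_segment = body_mass * fraction
m_segment = 70 * 0.028
m_segment = 1.9600


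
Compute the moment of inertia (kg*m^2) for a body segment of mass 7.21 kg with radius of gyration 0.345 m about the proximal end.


I = m * k^2
I = 7.21 * 0.345^2
k^2 = 0.1190
I = 0.8582


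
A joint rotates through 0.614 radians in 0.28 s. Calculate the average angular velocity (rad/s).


omega = delta_theta / delta_t
omega = 0.614 / 0.28
omega = 2.1929


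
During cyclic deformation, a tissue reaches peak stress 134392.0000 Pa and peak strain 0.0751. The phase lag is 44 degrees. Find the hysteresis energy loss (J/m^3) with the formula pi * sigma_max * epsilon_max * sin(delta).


E_loss = pi * sigma_max * epsilon_max * sin(delta)
delta = 44 deg = 0.7679 rad
sin(delta) = 0.6947
E_loss = pi * 134392.0000 * 0.0751 * 0.6947
E_loss = 22025.9424


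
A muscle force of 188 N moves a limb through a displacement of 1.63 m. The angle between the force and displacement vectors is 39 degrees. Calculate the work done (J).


W = F * d * cos(theta)
theta = 39 deg = 0.6807 rad
cos(theta) = 0.7771
W = 188 * 1.63 * 0.7771
W = 238.1486


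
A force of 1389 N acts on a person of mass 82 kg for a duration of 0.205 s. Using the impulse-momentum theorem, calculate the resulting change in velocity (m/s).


J = F * dt = 1389 * 0.205 = 284.7450 N*s
delta_v = J / m
delta_v = 284.7450 / 82
delta_v = 3.4725


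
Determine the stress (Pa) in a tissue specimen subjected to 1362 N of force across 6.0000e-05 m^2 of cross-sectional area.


stress = F / A
stress = 1362 / 6.0000e-05
stress = 2.2700e+07


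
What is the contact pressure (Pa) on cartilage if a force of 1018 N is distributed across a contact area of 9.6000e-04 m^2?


P = F / A
P = 1018 / 9.6000e-04
P = 1.0604e+06


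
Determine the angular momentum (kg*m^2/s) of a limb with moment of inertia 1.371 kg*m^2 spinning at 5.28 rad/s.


L = I * omega
L = 1.371 * 5.28
L = 7.2389


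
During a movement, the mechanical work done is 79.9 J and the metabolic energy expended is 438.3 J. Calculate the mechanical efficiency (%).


eta = (W_mech / E_meta) * 100
eta = (79.9 / 438.3) * 100
ratio = 0.1823
eta = 18.2295


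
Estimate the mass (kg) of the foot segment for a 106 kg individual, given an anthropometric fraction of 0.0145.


m_segment = body_mass * fraction
m_segment = 106 * 0.0145
m_segment = 1.5370


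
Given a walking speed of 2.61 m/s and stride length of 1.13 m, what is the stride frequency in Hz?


f = v / stride_length
f = 2.61 / 1.13
f = 2.3097


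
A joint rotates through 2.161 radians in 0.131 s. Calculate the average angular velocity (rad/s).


omega = delta_theta / delta_t
omega = 2.161 / 0.131
omega = 16.4962


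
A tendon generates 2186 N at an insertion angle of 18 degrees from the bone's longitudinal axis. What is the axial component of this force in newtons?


F_eff = F_tendon * cos(theta)
theta = 18 deg = 0.3142 rad
cos(theta) = 0.9511
F_eff = 2186 * 0.9511
F_eff = 2079.0095


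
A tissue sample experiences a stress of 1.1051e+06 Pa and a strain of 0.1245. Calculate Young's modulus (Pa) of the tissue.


E = stress / strain
E = 1.1051e+06 / 0.1245
E = 8.8763e+06


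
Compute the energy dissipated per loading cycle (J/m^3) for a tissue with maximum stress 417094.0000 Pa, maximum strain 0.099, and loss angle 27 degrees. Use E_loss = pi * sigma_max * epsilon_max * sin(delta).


E_loss = pi * sigma_max * epsilon_max * sin(delta)
delta = 27 deg = 0.4712 rad
sin(delta) = 0.4540
E_loss = pi * 417094.0000 * 0.099 * 0.4540
E_loss = 58893.2843


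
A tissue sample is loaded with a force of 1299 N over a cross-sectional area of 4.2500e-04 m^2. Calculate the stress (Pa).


stress = F / A
stress = 1299 / 4.2500e-04
stress = 3.0565e+06


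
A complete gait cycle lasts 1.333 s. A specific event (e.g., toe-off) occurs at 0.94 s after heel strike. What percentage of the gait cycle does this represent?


pct = (event_time / cycle_time) * 100
pct = (0.94 / 1.333) * 100
ratio = 0.7052
pct = 70.5176


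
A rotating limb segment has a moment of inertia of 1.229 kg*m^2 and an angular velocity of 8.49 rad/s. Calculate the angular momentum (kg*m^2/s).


L = I * omega
L = 1.229 * 8.49
L = 10.4342


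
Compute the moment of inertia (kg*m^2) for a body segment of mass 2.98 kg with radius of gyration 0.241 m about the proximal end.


I = m * k^2
I = 2.98 * 0.241^2
k^2 = 0.0581
I = 0.1731


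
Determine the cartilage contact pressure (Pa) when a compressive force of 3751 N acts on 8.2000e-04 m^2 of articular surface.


P = F / A
P = 3751 / 8.2000e-04
P = 4.5744e+06


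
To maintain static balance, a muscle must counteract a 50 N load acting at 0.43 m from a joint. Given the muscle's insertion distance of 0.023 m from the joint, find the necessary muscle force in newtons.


F_muscle = W * d_load / d_muscle
F_muscle = 50 * 0.43 / 0.023
Numerator = 21.5000
F_muscle = 934.7826


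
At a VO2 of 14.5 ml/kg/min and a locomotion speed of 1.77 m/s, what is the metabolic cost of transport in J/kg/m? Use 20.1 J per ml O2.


Power per kg = VO2 * 20.1 / 60
Power per kg = 14.5 * 20.1 / 60 = 4.8575 W/kg
Cost = power_per_kg / speed
Cost = 4.8575 / 1.77
Cost = 2.7444


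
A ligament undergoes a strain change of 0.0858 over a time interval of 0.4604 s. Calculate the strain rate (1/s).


strain_rate = delta_strain / delta_t
strain_rate = 0.0858 / 0.4604
strain_rate = 0.1864


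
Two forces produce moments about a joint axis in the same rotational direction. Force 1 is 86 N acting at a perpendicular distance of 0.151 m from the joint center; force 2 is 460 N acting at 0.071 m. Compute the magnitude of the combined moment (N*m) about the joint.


M = F1 * d1 + F2 * d2
M = 86 * 0.151 + 460 * 0.071
M = 12.9860 + 32.6600
M = 45.6460


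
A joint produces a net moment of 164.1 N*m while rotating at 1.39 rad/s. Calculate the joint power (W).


P = M * omega
P = 164.1 * 1.39
P = 228.0990


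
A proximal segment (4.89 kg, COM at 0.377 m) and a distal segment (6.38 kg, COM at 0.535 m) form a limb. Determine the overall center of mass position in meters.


COM = (m1*x1 + m2*x2) / (m1 + m2)
COM = (4.89*0.377 + 6.38*0.535) / (4.89 + 6.38)
Numerator = 5.2568
Denominator = 11.2700
COM = 0.4664


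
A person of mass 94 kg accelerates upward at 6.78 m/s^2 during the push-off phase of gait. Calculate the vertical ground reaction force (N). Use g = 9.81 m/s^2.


GRF = m * (g + a)
GRF = 94 * (9.81 + 6.78)
GRF = 94 * 16.5900
GRF = 1559.4600


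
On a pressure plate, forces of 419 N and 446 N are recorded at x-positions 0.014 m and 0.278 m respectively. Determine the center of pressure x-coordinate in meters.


COP_x = (F1*x1 + F2*x2) / (F1 + F2)
COP_x = (419*0.014 + 446*0.278) / (419 + 446)
Numerator = 129.8540
Denominator = 865
COP_x = 0.1501


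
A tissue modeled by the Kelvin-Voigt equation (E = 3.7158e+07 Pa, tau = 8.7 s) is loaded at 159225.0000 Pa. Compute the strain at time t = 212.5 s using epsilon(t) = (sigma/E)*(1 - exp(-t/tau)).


epsilon(t) = (sigma/E) * (1 - exp(-t/tau))
sigma/E = 159225.0000 / 3.7158e+07 = 0.0043
exp(-t/tau) = exp(-212.5 / 8.7) = 2.4674e-11
epsilon = 0.0043 * (1 - 2.4674e-11)
epsilon = 0.0043


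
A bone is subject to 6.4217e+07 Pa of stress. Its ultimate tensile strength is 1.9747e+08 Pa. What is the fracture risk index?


FRI = applied / ultimate
FRI = 6.4217e+07 / 1.9747e+08
FRI = 0.3252


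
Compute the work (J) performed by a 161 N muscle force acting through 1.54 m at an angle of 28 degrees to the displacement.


W = F * d * cos(theta)
theta = 28 deg = 0.4887 rad
cos(theta) = 0.8829
W = 161 * 1.54 * 0.8829
W = 218.9180


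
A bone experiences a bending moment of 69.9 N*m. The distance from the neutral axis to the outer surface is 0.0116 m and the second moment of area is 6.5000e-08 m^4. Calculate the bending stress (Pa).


sigma = M * c / I
sigma = 69.9 * 0.0116 / 6.5000e-08
M * c = 0.8108
sigma = 1.2474e+07


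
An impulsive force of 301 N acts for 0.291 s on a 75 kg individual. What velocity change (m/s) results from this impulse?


J = F * dt = 301 * 0.291 = 87.5910 N*s
delta_v = J / m
delta_v = 87.5910 / 75
delta_v = 1.1679


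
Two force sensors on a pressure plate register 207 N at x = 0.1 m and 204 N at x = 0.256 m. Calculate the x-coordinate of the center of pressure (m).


COP_x = (F1*x1 + F2*x2) / (F1 + F2)
COP_x = (207*0.1 + 204*0.256) / (207 + 204)
Numerator = 72.9240
Denominator = 411
COP_x = 0.1774


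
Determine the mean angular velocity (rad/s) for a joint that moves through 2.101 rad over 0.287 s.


omega = delta_theta / delta_t
omega = 2.101 / 0.287
omega = 7.3206


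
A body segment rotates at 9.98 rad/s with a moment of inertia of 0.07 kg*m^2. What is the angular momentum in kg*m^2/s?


L = I * omega
L = 0.07 * 9.98
L = 0.6986


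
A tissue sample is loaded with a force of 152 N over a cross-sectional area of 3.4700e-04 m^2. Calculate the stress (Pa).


stress = F / A
stress = 152 / 3.4700e-04
stress = 438040.3458


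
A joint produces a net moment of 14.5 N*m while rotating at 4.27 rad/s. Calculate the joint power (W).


P = M * omega
P = 14.5 * 4.27
P = 61.9150


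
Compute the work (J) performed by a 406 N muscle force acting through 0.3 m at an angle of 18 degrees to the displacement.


W = F * d * cos(theta)
theta = 18 deg = 0.3142 rad
cos(theta) = 0.9511
W = 406 * 0.3 * 0.9511
W = 115.8387


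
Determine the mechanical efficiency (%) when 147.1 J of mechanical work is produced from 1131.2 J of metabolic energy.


eta = (W_mech / E_meta) * 100
eta = (147.1 / 1131.2) * 100
ratio = 0.1300
eta = 13.0039


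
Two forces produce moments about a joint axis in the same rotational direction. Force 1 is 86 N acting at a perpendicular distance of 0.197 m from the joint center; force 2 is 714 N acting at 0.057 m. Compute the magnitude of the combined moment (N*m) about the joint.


M = F1 * d1 + F2 * d2
M = 86 * 0.197 + 714 * 0.057
M = 16.9420 + 40.6980
M = 57.6400


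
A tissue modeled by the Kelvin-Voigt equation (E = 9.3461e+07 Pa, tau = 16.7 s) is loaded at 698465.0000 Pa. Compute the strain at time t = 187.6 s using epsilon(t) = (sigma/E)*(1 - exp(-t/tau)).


epsilon(t) = (sigma/E) * (1 - exp(-t/tau))
sigma/E = 698465.0000 / 9.3461e+07 = 0.0075
exp(-t/tau) = exp(-187.6 / 16.7) = 1.3223e-05
epsilon = 0.0075 * (1 - 1.3223e-05)
epsilon = 0.0075


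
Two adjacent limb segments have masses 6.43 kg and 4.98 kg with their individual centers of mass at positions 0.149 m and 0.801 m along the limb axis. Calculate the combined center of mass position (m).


COM = (m1*x1 + m2*x2) / (m1 + m2)
COM = (6.43*0.149 + 4.98*0.801) / (6.43 + 4.98)
Numerator = 4.9471
Denominator = 11.4100
COM = 0.4336


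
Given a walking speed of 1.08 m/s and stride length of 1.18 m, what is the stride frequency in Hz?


f = v / stride_length
f = 1.08 / 1.18
f = 0.9153


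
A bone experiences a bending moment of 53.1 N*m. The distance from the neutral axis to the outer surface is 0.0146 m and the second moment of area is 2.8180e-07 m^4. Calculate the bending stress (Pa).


sigma = M * c / I
sigma = 53.1 * 0.0146 / 2.8180e-07
M * c = 0.7753
sigma = 2.7511e+06


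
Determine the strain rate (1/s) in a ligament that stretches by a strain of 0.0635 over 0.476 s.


strain_rate = delta_strain / delta_t
strain_rate = 0.0635 / 0.476
strain_rate = 0.1334


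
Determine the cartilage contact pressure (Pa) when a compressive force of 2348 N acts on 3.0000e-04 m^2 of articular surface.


P = F / A
P = 2348 / 3.0000e-04
P = 7.8267e+06


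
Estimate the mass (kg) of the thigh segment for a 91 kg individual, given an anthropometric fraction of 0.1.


m_segment = body_mass * fraction
m_segment = 91 * 0.1
m_segment = 9.1000


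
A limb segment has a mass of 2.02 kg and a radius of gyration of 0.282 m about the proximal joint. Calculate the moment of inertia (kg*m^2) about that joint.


I = m * k^2
I = 2.02 * 0.282^2
k^2 = 0.0795
I = 0.1606


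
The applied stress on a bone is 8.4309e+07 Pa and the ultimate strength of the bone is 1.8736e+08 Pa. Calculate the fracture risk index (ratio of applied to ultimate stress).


FRI = applied / ultimate
FRI = 8.4309e+07 / 1.8736e+08
FRI = 0.4500


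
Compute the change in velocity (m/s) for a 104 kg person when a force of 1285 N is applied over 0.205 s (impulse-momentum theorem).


J = F * dt = 1285 * 0.205 = 263.4250 N*s
delta_v = J / m
delta_v = 263.4250 / 104
delta_v = 2.5329


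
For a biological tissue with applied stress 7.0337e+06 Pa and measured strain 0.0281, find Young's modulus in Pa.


E = stress / strain
E = 7.0337e+06 / 0.0281
E = 2.5031e+08


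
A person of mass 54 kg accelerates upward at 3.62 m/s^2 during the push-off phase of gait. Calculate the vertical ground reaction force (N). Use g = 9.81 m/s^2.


GRF = m * (g + a)
GRF = 54 * (9.81 + 3.62)
GRF = 54 * 13.4300
GRF = 725.2200


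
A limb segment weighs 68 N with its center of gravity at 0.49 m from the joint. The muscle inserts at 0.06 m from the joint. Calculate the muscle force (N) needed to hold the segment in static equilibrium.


F_muscle = W * d_load / d_muscle
F_muscle = 68 * 0.49 / 0.06
Numerator = 33.3200
F_muscle = 555.3333


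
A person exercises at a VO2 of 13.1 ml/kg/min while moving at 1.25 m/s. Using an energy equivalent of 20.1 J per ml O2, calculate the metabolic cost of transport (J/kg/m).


Power per kg = VO2 * 20.1 / 60
Power per kg = 13.1 * 20.1 / 60 = 4.3885 W/kg
Cost = power_per_kg / speed
Cost = 4.3885 / 1.25
Cost = 3.5108


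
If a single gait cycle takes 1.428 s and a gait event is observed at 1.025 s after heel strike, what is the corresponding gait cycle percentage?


pct = (event_time / cycle_time) * 100
pct = (1.025 / 1.428) * 100
ratio = 0.7178
pct = 71.7787


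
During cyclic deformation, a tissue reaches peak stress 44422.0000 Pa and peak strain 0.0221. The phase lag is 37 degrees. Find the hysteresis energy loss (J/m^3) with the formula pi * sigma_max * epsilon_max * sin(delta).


E_loss = pi * sigma_max * epsilon_max * sin(delta)
delta = 37 deg = 0.6458 rad
sin(delta) = 0.6018
E_loss = pi * 44422.0000 * 0.0221 * 0.6018
E_loss = 1856.1082


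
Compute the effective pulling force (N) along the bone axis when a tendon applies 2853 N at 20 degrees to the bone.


F_eff = F_tendon * cos(theta)
theta = 20 deg = 0.3491 rad
cos(theta) = 0.9397
F_eff = 2853 * 0.9397
F_eff = 2680.9430


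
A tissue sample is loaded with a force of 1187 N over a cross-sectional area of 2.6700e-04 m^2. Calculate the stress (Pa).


stress = F / A
stress = 1187 / 2.6700e-04
stress = 4.4457e+06


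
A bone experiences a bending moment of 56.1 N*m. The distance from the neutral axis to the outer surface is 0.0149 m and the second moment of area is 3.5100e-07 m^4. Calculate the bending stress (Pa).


sigma = M * c / I
sigma = 56.1 * 0.0149 / 3.5100e-07
M * c = 0.8359
sigma = 2.3815e+06


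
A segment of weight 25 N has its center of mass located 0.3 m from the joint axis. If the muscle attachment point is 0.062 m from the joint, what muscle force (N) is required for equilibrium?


F_muscle = W * d_load / d_muscle
F_muscle = 25 * 0.3 / 0.062
Numerator = 7.5000
F_muscle = 120.9677


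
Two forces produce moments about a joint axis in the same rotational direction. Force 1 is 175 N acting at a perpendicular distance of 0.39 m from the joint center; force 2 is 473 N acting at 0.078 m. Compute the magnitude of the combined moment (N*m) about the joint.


M = F1 * d1 + F2 * d2
M = 175 * 0.39 + 473 * 0.078
M = 68.2500 + 36.8940
M = 105.1440


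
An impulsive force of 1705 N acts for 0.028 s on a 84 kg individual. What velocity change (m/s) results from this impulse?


J = F * dt = 1705 * 0.028 = 47.7400 N*s
delta_v = J / m
delta_v = 47.7400 / 84
delta_v = 0.5683


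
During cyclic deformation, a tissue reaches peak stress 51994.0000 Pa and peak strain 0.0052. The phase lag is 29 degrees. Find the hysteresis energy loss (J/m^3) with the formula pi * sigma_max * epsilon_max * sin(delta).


E_loss = pi * sigma_max * epsilon_max * sin(delta)
delta = 29 deg = 0.5061 rad
sin(delta) = 0.4848
E_loss = pi * 51994.0000 * 0.0052 * 0.4848
E_loss = 411.7918


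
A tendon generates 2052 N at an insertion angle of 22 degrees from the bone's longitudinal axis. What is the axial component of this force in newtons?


F_eff = F_tendon * cos(theta)
theta = 22 deg = 0.3840 rad
cos(theta) = 0.9272
F_eff = 2052 * 0.9272
F_eff = 1902.5813


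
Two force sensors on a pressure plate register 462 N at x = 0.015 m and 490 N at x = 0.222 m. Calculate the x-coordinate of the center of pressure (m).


COP_x = (F1*x1 + F2*x2) / (F1 + F2)
COP_x = (462*0.015 + 490*0.222) / (462 + 490)
Numerator = 115.7100
Denominator = 952
COP_x = 0.1215


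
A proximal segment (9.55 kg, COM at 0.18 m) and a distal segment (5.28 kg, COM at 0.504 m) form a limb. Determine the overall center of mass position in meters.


COM = (m1*x1 + m2*x2) / (m1 + m2)
COM = (9.55*0.18 + 5.28*0.504) / (9.55 + 5.28)
Numerator = 4.3801
Denominator = 14.8300
COM = 0.2954


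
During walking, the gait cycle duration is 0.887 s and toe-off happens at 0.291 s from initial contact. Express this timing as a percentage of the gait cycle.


pct = (event_time / cycle_time) * 100
pct = (0.291 / 0.887) * 100
ratio = 0.3281
pct = 32.8072


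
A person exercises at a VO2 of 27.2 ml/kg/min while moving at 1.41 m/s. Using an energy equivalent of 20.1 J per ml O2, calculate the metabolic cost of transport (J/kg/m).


Power per kg = VO2 * 20.1 / 60
Power per kg = 27.2 * 20.1 / 60 = 9.1120 W/kg
Cost = power_per_kg / speed
Cost = 9.1120 / 1.41
Cost = 6.4624


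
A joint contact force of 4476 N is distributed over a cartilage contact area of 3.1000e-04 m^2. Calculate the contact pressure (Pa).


P = F / A
P = 4476 / 3.1000e-04
P = 1.4439e+07


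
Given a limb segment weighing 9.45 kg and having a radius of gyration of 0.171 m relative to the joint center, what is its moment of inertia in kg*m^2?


I = m * k^2
I = 9.45 * 0.171^2
k^2 = 0.0292
I = 0.2763


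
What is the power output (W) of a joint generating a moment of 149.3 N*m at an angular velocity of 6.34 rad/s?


P = M * omega
P = 149.3 * 6.34
P = 946.5620


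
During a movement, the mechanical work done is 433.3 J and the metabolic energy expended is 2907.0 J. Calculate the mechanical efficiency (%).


eta = (W_mech / E_meta) * 100
eta = (433.3 / 2907.0) * 100
ratio = 0.1491
eta = 14.9054
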